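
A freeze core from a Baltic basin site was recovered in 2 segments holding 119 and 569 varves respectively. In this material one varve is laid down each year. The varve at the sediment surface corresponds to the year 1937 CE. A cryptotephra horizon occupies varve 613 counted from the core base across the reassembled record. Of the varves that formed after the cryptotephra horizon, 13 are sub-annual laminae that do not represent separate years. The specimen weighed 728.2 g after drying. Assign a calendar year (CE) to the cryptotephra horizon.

Total varves = 119 + 569 = 688.
The cryptotephra horizon sits at varve 613 from the core base, so 688 − 613 = 75 varves formed after it.
Removing the 13 false varves leaves 75 − 13 = 62 true varves beyond the cryptotephra horizon.
1937 − 62 = 1875 CE.

1875 CE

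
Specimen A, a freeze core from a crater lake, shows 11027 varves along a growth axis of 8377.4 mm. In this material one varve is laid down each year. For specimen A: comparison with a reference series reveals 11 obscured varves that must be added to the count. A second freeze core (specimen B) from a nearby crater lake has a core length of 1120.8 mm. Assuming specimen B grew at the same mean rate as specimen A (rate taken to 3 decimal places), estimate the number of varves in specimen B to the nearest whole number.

Specimen A: adjusted count: 11027 + 11 = 11038 varves.
A: 8377.4 mm over 11038 years gives 8377.4 / 11038 ≈ 0.759 mm/year.
B spans 1120.8 / 0.759 = 1476.68 years ≈ 1477 varves.

1477 varves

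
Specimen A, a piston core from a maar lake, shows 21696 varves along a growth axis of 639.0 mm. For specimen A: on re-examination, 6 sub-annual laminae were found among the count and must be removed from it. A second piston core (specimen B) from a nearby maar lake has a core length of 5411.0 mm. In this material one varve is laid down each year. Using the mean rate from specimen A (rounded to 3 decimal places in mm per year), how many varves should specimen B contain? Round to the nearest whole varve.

Specimen A: adjusted count: 21696 − 6 = 21690 varves.
A: 639.0 mm over 21690 years gives 639.0 / 21690 ≈ 0.029 mm/year.
B spans 5411.0 / 0.029 = 186586.21 years ≈ 186586 varves.

186586 varves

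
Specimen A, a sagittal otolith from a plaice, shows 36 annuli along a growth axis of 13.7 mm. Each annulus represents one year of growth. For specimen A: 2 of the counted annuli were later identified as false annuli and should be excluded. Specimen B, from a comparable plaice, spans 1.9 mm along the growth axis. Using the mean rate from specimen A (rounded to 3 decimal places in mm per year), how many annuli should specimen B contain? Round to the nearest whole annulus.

Specimen A: correcting the raw count gives 36 − 2 = 34 true annuli.
A: Mean rate = 13.7 mm / 34 years ≈ 0.403 mm/year.
B spans 1.9 / 0.403 = 4.71 years ≈ 5 annuli.

5 annuli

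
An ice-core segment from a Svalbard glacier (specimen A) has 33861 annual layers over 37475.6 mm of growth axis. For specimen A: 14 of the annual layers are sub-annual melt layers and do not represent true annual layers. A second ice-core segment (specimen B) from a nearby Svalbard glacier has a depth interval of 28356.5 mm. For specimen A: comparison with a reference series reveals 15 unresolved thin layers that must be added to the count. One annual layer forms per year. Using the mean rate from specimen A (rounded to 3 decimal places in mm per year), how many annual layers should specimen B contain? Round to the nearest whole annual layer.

25616 annual layers

Specimen A: correcting the raw count gives 33861 − 14 + 15 = 33862 true annual layers.
A: 37475.6 mm over 33862 years gives 37475.6 / 33862 ≈ 1.107 mm/year.
B spans 28356.5 / 1.107 = 25615.63 years ≈ 25616 annual layers.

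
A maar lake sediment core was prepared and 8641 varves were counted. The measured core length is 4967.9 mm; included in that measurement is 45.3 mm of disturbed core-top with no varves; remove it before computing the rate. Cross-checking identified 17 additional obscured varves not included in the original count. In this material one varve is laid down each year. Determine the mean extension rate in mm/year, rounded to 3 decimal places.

Adjusted count: 8641 + 17 = 8658 varves.
Net length = 4967.9 − 45.3 = 4922.6 mm.
Extension rate ≈ 4922.6 / 8658 = 0.569 mm/year.

0.569 mm/year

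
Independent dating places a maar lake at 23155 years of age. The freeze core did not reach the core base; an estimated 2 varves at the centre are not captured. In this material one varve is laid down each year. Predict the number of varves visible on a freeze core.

23153 varves

At one varve per year, 23155 years correspond to 23155 varves.
Subtracting the 2 varves not captured gives 23155 − 2 = 23153 varves in the record.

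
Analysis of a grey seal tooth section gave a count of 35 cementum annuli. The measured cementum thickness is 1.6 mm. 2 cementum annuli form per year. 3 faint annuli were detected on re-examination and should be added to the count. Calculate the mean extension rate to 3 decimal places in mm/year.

0.084 mm/year

Adjusted count: 35 + 3 = 38 cementum annuli.
Dividing by 2 cementum annuli per year: 38 / 2 = 19 years.
Extension rate ≈ 1.6 / 19 = 0.084 mm/year.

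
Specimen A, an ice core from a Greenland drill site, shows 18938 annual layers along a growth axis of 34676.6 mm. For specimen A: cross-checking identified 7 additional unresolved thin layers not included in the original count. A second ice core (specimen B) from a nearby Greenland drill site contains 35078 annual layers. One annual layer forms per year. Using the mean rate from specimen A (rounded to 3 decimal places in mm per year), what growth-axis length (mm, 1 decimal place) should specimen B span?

Specimen A: true annual layer count = 18938 + 7 = 18945.
A: Mean rate = 34676.6 mm / 18945 years ≈ 1.830 mm/year.
B's length ≈ 1.830 × 35078 = 64192.7 mm.

64192.7 mm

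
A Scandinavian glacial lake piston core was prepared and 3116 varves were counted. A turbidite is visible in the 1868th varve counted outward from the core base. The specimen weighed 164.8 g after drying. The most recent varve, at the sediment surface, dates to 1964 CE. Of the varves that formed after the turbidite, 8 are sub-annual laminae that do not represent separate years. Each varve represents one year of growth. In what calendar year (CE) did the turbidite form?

3116 − 1868 = 1248 varves lie beyond the turbidite toward the sediment surface.
Removing the 8 false varves leaves 1248 − 8 = 1240 true varves beyond the turbidite.
Counting back 1240 years from 1964 CE places the turbidite in 1964 − 1240 = 724 CE.

724 CE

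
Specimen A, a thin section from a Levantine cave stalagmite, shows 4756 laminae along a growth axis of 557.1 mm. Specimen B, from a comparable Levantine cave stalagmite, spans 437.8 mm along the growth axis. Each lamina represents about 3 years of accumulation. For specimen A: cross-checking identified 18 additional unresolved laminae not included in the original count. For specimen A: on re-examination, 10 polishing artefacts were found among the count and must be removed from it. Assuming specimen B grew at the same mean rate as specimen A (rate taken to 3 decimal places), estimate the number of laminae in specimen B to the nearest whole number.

3742 laminae

Specimen A: true lamina count = 4756 − 10 + 18 = 4764.
Specimen A: multiplying by 3 years per lamina: 4764 × 3 = 14292 years.
A: 557.1 mm over 14292 years gives 557.1 / 14292 ≈ 0.039 mm/yr.
B spans 437.8 / 0.039 = 11225.64 years; at 3 years per lamina that is 11225.64 / 3 ≈ 3742 laminae.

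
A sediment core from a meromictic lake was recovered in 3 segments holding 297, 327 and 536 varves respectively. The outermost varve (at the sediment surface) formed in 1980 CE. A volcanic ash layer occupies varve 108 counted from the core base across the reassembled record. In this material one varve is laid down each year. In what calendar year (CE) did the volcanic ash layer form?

928 CE

Total varves = 297 + 327 + 536 = 1160.
The volcanic ash layer sits at varve 108 from the core base, so 1160 − 108 = 1052 varves formed after it.
1980 − 1052 = 928 CE.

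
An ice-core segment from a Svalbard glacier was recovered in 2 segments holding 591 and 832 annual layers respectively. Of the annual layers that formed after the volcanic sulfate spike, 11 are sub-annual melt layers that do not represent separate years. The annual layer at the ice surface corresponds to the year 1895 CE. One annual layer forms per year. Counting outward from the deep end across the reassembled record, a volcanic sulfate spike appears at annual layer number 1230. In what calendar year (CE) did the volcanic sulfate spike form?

1713 CE

Total annual layers = 591 + 832 = 1423.
Between annual layer 1230 and the ice surface there are 1423 − 1230 = 193 annual layers.
Removing the 11 false annual layers leaves 193 − 11 = 182 true annual layers beyond the volcanic sulfate spike.
1895 − 182 = 1713 CE.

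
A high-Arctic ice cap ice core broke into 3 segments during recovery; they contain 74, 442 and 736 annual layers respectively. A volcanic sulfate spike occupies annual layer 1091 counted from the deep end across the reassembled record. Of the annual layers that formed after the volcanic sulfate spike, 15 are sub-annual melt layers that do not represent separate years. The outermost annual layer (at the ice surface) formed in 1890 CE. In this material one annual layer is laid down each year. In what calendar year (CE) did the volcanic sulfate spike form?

1744 CE

Total annual layers = 74 + 442 + 736 = 1252.
1252 − 1091 = 161 annual layers lie beyond the volcanic sulfate spike toward the ice surface.
161 − 15 false = 146 true annual layers after the volcanic sulfate spike.
Counting back 146 years from 1890 CE places the volcanic sulfate spike in 1890 − 146 = 1744 CE.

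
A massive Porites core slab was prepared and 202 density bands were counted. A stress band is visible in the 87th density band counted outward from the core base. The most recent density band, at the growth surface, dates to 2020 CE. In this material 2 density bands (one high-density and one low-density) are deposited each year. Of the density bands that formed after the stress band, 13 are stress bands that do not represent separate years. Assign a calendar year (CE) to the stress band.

1969 CE

202 − 87 = 115 density bands lie beyond the stress band toward the growth surface.
115 − 13 false = 102 true density bands after the stress band.
With 2 density bands per year, 102 / 2 = 51 years.
Counting back 51 years from 2020 CE places the stress band in 2020 − 51 = 1969 CE.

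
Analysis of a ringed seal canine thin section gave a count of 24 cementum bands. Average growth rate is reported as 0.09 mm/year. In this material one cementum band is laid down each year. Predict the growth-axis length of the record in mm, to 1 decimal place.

2.2 mm

24 years of growth are recorded.
24 years at 0.09 mm/year gives 0.09 × 24 = 2.2 mm.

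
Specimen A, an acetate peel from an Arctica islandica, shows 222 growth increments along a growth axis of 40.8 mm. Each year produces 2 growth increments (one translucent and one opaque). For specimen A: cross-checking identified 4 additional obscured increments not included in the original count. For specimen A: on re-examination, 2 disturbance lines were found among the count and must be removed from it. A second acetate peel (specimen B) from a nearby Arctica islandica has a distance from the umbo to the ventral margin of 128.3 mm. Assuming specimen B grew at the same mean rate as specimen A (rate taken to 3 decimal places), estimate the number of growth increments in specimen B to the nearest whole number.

705 growth increments

Specimen A: correcting the raw count gives 222 − 2 + 4 = 224 true growth increments.
Specimen A: with 2 growth increments per year, 224 / 2 = 112 years.
A: Mean rate = 40.8 mm / 112 years ≈ 0.364 mm/yr.
Specimen B: 128.3 mm / 0.364 mm per year = 352.47 years; at 2 growth increments per year that is 352.47 × 2 ≈ 705 growth increments.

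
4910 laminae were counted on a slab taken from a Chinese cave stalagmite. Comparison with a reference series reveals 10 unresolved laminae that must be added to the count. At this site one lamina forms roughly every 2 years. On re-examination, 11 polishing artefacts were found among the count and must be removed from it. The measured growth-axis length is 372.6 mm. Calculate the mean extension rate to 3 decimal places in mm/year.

0.038 mm/year

Adjusted count: 4910 − 11 + 10 = 4909 laminae.
4909 laminae at 2 years each span 4909 × 2 = 9818 years.
372.6 mm over 9818 years gives 372.6 / 9818 ≈ 0.038 mm/year.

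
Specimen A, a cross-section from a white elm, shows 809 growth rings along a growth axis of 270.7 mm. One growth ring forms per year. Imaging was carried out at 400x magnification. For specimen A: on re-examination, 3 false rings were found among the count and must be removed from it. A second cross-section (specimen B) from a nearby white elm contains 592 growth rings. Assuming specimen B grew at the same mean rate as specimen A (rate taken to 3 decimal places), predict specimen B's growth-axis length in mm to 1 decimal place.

198.9 mm

Specimen A: correcting the raw count gives 809 − 3 = 806 true growth rings.
A: Extension rate ≈ 270.7 / 806 = 0.336 mm/year.
For B, 0.336 mm/year × 592 years = 198.9 mm.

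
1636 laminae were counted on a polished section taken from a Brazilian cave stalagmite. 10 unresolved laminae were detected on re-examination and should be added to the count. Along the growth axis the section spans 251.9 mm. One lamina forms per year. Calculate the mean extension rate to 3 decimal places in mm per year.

0.153 mm per year

After corrections the count is 1636 + 10 = 1646 laminae.
Extension rate ≈ 251.9 / 1646 = 0.153 mm per year.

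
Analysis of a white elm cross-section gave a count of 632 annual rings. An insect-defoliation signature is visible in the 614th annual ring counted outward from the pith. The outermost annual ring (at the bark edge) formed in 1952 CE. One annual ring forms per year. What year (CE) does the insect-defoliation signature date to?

Between annual ring 614 and the bark edge there are 632 − 614 = 18 annual rings.
Counting back 18 years from 1952 CE places the insect-defoliation signature in 1952 − 18 = 1934 CE.

1934 CE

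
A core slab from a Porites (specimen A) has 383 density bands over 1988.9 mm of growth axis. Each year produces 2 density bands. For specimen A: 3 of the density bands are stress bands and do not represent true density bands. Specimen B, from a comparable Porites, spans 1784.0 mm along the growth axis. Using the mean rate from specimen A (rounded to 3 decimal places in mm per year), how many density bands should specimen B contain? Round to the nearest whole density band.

Specimen A: correcting the raw count gives 383 − 3 = 380 true density bands.
Specimen A: 380 density bands at 2 per year is 380 / 2 = 190 years.
A: 1988.9 mm over 190 years gives 1988.9 / 190 ≈ 10.468 mm per year.
B spans 1784.0 / 10.468 = 170.42 years; at 2 density bands per year that is 170.42 × 2 ≈ 341 density bands.

341 density bands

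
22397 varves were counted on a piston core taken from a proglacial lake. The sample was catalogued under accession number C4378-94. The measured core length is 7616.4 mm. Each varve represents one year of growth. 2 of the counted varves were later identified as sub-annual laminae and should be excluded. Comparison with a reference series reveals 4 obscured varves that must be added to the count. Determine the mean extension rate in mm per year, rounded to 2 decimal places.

0.34 mm per year

True varve count = 22397 − 2 + 4 = 22399.
Mean rate = 7616.4 mm / 22399 years ≈ 0.34 mm per year.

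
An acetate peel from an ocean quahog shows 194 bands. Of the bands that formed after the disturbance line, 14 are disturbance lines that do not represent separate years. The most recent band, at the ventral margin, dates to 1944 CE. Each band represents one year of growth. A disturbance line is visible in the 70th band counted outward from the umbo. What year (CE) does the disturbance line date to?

194 − 70 = 124 bands lie beyond the disturbance line toward the ventral margin.
Excluding 14 false bands: 124 − 14 = 110.
Counting back 110 years from 1944 CE places the disturbance line in 1944 − 110 = 1834 CE.

1834 CE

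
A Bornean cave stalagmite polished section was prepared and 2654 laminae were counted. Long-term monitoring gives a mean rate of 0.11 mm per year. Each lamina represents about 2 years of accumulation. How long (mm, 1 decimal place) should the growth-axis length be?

At 2 years per lamina, 2654 × 2 = 5308 years.
Predicted length = 0.11 mm/year × 5308 years = 583.9 mm.

583.9 mm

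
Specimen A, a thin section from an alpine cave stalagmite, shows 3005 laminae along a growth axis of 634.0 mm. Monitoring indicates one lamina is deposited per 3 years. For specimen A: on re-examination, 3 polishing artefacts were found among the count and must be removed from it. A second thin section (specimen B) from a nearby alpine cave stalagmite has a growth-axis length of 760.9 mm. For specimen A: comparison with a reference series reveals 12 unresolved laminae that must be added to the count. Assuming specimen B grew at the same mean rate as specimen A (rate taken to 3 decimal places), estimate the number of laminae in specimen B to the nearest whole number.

3623 laminae

Specimen A: correcting the raw count gives 3005 − 3 + 12 = 3014 true laminae.
Specimen A: at 3 years per lamina, 3014 × 3 = 9042 years.
A: 634.0 mm over 9042 years gives 634.0 / 9042 ≈ 0.070 mm per year.
For B, 760.9 / 0.070 = 10870.00 years; at 3 years per lamina that is 10870.00 / 3 ≈ 3623 laminae.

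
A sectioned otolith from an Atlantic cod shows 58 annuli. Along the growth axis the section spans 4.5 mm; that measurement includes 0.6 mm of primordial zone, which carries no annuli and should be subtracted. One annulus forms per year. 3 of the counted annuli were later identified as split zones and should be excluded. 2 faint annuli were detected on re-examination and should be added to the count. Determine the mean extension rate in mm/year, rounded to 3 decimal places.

After corrections the count is 58 − 3 + 2 = 57 annuli.
Removing the 0.6 mm offcut leaves 4.5 − 0.6 = 3.9 mm.
3.9 mm over 57 years gives 3.9 / 57 ≈ 0.068 mm/year.

0.068 mm/year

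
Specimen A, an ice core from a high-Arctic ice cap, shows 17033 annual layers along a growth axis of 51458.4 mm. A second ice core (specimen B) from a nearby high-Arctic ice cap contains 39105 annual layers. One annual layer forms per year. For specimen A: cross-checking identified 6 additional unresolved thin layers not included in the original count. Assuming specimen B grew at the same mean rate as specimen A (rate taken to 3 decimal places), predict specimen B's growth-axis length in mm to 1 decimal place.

Specimen A: correcting the raw count gives 17033 + 6 = 17039 true annual layers.
A: Mean rate = 51458.4 mm / 17039 years ≈ 3.020 mm per year.
Length of B = 3.020 × 39105 = 118097.1 mm.

118097.1 mm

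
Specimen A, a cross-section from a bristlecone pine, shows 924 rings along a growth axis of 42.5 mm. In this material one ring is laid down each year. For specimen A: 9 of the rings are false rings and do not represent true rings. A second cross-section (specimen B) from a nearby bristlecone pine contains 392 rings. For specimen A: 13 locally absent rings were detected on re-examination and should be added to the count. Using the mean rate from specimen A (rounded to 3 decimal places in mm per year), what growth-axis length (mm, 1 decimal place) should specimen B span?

18.0 mm

Specimen A: after corrections the count is 924 − 9 + 13 = 928 rings.
A: Mean rate = 42.5 mm / 928 years ≈ 0.046 mm/year.
For B, 0.046 mm/year × 392 years = 18.0 mm.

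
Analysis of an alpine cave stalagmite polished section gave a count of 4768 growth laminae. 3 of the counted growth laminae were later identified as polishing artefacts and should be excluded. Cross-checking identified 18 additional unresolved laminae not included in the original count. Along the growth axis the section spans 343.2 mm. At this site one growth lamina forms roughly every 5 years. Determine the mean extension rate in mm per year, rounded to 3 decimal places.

0.014 mm per year

After corrections the count is 4768 − 3 + 18 = 4783 growth laminae.
4783 growth laminae at 5 years each span 4783 × 5 = 23915 years.
Mean rate = 343.2 mm / 23915 years ≈ 0.014 mm per year.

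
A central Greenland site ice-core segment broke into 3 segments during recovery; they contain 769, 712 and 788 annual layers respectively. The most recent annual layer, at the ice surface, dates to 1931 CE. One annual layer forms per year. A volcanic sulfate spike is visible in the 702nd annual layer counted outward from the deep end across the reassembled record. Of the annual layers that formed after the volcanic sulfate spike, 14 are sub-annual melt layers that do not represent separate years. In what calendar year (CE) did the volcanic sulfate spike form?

378 CE

Total annual layers = 769 + 712 + 788 = 2269.
Between annual layer 702 and the ice surface there are 2269 − 702 = 1567 annual layers.
1567 − 14 false = 1553 true annual layers after the volcanic sulfate spike.
The annual layer at the ice surface is 1931 CE, so the volcanic sulfate spike dates to 1931 − 1553 = 378 CE.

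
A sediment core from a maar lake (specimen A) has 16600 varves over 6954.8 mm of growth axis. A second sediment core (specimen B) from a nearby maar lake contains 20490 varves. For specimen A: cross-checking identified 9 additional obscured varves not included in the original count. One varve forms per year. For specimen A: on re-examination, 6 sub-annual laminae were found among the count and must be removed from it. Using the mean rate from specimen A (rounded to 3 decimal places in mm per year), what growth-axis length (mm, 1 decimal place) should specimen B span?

Specimen A: adjusted count: 16600 − 6 + 9 = 16603 varves.
A: Extension rate ≈ 6954.8 / 16603 = 0.419 mm/year.
B's length ≈ 0.419 × 20490 = 8585.3 mm.

8585.3 mm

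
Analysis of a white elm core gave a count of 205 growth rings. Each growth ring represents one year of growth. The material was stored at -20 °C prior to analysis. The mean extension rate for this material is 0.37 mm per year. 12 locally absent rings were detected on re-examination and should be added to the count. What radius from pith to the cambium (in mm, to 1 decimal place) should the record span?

True growth ring count = 205 + 12 = 217.
Length ≈ 0.37 × 217 = 80.3 mm.

80.3 mm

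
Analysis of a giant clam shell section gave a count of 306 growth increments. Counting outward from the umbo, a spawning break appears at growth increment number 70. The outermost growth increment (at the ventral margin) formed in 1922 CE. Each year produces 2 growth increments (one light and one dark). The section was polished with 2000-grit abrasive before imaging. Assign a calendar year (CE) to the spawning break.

Between growth increment 70 and the ventral margin there are 306 − 70 = 236 growth increments.
Dividing by 2 growth increments per year: 236 / 2 = 118 years.
The growth increment at the ventral margin is 1922 CE, so the spawning break dates to 1922 − 118 = 1804 CE.

1804 CE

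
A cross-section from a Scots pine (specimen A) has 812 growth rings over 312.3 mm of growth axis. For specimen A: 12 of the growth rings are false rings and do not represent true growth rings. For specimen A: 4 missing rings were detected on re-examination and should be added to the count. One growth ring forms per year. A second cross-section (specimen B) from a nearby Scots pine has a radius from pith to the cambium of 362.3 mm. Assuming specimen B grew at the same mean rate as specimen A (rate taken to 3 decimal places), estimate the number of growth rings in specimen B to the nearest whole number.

Specimen A: after corrections the count is 812 − 12 + 4 = 804 growth rings.
A: 312.3 mm over 804 years gives 312.3 / 804 ≈ 0.388 mm per year.
B spans 362.3 / 0.388 = 933.76 years ≈ 934 growth rings.

934 growth rings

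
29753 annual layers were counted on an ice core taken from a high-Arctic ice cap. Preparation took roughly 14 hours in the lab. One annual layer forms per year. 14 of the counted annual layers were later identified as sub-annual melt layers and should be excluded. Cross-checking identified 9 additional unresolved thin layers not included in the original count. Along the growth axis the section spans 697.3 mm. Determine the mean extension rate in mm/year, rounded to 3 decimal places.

0.023 mm/year

True annual layer count = 29753 − 14 + 9 = 29748.
697.3 mm over 29748 years gives 697.3 / 29748 ≈ 0.023 mm/year.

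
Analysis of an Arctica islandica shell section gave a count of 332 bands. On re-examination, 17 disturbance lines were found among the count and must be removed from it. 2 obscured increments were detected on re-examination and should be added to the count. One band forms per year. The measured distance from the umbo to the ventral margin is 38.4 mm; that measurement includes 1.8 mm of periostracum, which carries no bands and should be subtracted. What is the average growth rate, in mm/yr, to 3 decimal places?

Correcting the raw count gives 332 − 17 + 2 = 317 true bands.
Net length = 38.4 − 1.8 = 36.6 mm.
36.6 mm over 317 years gives 36.6 / 317 ≈ 0.115 mm/yr.

0.115 mm/yr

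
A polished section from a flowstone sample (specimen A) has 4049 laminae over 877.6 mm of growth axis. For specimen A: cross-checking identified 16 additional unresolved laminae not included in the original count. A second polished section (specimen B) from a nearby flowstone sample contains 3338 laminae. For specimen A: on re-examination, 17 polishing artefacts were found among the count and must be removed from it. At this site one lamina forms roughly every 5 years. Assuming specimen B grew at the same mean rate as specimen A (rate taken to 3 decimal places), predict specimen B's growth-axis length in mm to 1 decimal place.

Specimen A: adjusted count: 4049 − 17 + 16 = 4048 laminae.
Specimen A: 4048 laminae at 5 years each span 4048 × 5 = 20240 years.
A: Extension rate ≈ 877.6 / 20240 = 0.043 mm/yr.
Specimen B: 3338 laminae at 5 years each span 3338 × 5 = 16690 years. B's length ≈ 0.043 × 16690 = 717.7 mm.

717.7 mm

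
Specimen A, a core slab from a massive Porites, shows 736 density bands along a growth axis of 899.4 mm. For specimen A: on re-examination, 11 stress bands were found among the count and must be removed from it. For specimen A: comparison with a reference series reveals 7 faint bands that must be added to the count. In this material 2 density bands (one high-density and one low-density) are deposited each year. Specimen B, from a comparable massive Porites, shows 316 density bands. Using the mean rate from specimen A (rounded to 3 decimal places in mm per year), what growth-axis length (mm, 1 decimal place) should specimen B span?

Specimen A: after corrections the count is 736 − 11 + 7 = 732 density bands.
Specimen A: dividing by 2 density bands per year: 732 / 2 = 366 years.
A: 899.4 mm over 366 years gives 899.4 / 366 ≈ 2.457 mm/yr.
Specimen B: dividing by 2 density bands per year: 316 / 2 = 158 years. Length of B = 2.457 × 158 = 388.2 mm.

388.2 mm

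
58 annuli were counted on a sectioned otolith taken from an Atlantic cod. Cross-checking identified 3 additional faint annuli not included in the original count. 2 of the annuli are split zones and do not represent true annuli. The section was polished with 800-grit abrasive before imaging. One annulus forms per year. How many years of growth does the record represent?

59 yr

Adjusted count: 58 − 2 + 3 = 59 annuli.
One annulus per year makes the duration 59 years.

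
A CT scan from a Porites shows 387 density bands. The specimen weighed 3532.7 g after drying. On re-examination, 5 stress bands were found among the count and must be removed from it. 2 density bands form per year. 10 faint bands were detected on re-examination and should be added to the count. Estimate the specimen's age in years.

196 years

Correcting the raw count gives 387 − 5 + 10 = 392 true density bands.
Dividing by 2 density bands per year: 392 / 2 = 196 years.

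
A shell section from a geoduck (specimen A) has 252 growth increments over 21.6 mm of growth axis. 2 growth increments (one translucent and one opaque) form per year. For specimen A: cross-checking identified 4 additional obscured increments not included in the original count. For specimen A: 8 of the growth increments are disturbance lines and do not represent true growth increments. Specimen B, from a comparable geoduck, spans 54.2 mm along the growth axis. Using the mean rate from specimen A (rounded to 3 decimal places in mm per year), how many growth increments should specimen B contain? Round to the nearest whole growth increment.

623 growth increments

Specimen A: true growth increment count = 252 − 8 + 4 = 248.
Specimen A: dividing by 2 growth increments per year: 248 / 2 = 124 years.
A: Mean rate = 21.6 mm / 124 years ≈ 0.174 mm/yr.
B spans 54.2 / 0.174 = 311.49 years; at 2 growth increments per year that is 311.49 × 2 ≈ 623 growth increments.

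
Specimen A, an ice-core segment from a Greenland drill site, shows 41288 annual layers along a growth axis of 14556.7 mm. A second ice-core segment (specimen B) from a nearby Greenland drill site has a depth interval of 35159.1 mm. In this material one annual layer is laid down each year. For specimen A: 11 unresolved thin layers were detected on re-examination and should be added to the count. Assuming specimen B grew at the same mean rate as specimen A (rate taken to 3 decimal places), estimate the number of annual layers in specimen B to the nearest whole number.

Specimen A: after corrections the count is 41288 + 11 = 41299 annual layers.
A: Mean rate = 14556.7 mm / 41299 years ≈ 0.352 mm per year.
B spans 35159.1 / 0.352 = 99883.81 years ≈ 99884 annual layers.

99884 annual layers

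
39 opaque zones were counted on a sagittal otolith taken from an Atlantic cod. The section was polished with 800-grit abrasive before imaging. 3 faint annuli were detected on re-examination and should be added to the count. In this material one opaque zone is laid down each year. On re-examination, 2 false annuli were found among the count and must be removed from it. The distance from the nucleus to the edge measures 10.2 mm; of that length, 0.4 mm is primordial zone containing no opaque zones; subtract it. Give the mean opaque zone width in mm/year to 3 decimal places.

After corrections the count is 39 − 2 + 3 = 40 opaque zones.
The growth record spans 10.2 − 0.4 = 9.8 mm.
Extension rate ≈ 9.8 / 40 = 0.245 mm/year.

0.245 mm/year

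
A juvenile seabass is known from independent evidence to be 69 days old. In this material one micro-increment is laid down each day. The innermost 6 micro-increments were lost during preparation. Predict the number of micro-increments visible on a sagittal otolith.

One micro-increment per day gives 69 micro-increments over 69 days.
Subtracting the 6 micro-increments not captured gives 69 − 6 = 63 micro-increments in the record.

63 micro-increments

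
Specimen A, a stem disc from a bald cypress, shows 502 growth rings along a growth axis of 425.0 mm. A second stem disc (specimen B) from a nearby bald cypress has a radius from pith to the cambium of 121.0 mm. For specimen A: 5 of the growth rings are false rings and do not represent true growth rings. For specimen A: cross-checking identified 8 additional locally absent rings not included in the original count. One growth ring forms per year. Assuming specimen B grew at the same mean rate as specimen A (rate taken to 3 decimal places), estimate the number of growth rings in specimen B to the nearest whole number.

144 growth rings

Specimen A: correcting the raw count gives 502 − 5 + 8 = 505 true growth rings.
A: 425.0 mm over 505 years gives 425.0 / 505 ≈ 0.842 mm/year.
B spans 121.0 / 0.842 = 143.71 years ≈ 144 growth rings.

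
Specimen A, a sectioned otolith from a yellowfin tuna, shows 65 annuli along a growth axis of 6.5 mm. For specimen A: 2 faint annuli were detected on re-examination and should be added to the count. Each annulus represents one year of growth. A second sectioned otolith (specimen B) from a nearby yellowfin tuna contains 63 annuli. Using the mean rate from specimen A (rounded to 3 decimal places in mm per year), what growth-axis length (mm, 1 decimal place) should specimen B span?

6.1 mm

Specimen A: adjusted count: 65 + 2 = 67 annuli.
A: Mean rate = 6.5 mm / 67 years ≈ 0.097 mm/year.
Length of B = 0.097 × 63 = 6.1 mm.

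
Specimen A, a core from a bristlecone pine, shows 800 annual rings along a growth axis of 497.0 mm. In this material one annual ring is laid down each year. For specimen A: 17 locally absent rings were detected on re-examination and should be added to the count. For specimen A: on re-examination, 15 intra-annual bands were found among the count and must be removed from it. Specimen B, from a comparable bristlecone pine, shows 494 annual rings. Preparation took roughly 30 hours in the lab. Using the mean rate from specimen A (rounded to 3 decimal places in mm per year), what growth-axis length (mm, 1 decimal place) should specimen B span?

306.3 mm

Specimen A: after corrections the count is 800 − 15 + 17 = 802 annual rings.
A: Mean rate = 497.0 mm / 802 years ≈ 0.620 mm/year.
For B, 0.620 mm/year × 494 years = 306.3 mm.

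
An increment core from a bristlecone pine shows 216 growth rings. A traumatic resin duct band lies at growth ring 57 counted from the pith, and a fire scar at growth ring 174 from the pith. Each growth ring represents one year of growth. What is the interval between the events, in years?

117 years

174 − 57 = 117 growth rings lie between the two events.
That is 117 years at one growth ring per year.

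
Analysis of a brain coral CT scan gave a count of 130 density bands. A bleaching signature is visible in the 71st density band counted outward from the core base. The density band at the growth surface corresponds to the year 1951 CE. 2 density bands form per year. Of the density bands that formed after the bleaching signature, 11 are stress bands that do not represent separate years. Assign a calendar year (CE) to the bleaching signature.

The bleaching signature sits at density band 71 from the core base, so 130 − 71 = 59 density bands formed after it.
Excluding 11 false density bands: 59 − 11 = 48.
Dividing by 2 density bands per year: 48 / 2 = 24 years.
The density band at the growth surface is 1951 CE, so the bleaching signature dates to 1951 − 24 = 1927 CE.

1927 CE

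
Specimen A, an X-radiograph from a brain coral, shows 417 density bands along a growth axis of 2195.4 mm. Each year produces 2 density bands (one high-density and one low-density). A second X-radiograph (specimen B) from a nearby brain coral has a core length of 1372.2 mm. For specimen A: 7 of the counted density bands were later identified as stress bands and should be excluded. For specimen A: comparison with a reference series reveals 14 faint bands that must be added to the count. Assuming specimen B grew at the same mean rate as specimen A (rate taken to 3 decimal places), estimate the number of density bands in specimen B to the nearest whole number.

265 density bands

Specimen A: after corrections the count is 417 − 7 + 14 = 424 density bands.
Specimen A: with 2 density bands per year, 424 / 2 = 212 years.
A: 2195.4 mm over 212 years gives 2195.4 / 212 ≈ 10.356 mm per year.
B spans 1372.2 / 10.356 = 132.50 years; at 2 density bands per year that is 132.50 × 2 ≈ 265 density bands.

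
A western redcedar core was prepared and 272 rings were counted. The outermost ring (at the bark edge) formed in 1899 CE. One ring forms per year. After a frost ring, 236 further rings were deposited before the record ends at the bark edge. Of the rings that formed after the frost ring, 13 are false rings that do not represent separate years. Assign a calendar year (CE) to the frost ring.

236 rings formed after the frost ring.
236 − 13 false = 223 true rings after the frost ring.
Counting back 223 years from 1899 CE places the frost ring in 1899 − 223 = 1676 CE.

1676 CE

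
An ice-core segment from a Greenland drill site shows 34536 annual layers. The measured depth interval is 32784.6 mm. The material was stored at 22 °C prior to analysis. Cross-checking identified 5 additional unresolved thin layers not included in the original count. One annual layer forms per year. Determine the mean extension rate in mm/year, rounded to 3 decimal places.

0.949 mm/year

After corrections the count is 34536 + 5 = 34541 annual layers.
Extension rate ≈ 32784.6 / 34541 = 0.949 mm/year.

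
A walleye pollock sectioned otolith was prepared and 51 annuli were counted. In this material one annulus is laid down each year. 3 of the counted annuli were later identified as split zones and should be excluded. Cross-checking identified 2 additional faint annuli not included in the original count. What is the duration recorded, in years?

50 years

True annulus count = 51 − 3 + 2 = 50.
At one annulus per year, that is 50 years.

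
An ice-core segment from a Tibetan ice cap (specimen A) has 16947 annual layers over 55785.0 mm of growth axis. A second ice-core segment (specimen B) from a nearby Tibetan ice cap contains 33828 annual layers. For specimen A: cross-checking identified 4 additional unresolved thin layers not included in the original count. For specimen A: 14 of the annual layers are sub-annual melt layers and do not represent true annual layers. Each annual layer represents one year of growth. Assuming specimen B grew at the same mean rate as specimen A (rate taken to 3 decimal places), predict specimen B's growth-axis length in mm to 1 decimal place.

Specimen A: adjusted count: 16947 − 14 + 4 = 16937 annual layers.
A: Mean rate = 55785.0 mm / 16937 years ≈ 3.294 mm per year.
B's length ≈ 3.294 × 33828 = 111429.4 mm.

111429.4 mm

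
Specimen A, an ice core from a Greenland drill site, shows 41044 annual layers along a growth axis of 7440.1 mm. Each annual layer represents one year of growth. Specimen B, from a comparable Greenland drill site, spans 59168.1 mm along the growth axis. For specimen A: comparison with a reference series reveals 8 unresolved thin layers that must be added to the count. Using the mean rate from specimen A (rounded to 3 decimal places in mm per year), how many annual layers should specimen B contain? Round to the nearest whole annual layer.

326896 annual layers

Specimen A: after corrections the count is 41044 + 8 = 41052 annual layers.
A: 7440.1 mm over 41052 years gives 7440.1 / 41052 ≈ 0.181 mm/yr.
B spans 59168.1 / 0.181 = 326895.58 years ≈ 326896 annual layers.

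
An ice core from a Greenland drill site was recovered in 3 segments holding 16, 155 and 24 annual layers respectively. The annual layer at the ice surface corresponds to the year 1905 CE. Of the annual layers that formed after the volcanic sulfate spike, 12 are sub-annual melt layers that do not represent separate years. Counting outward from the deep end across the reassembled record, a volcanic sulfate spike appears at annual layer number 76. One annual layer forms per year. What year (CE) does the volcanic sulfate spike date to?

Total annual layers = 16 + 155 + 24 = 195.
Between annual layer 76 and the ice surface there are 195 − 76 = 119 annual layers.
Excluding 12 false annual layers: 119 − 12 = 107.
The annual layer at the ice surface is 1905 CE, so the volcanic sulfate spike dates to 1905 − 107 = 1798 CE.

1798 CE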